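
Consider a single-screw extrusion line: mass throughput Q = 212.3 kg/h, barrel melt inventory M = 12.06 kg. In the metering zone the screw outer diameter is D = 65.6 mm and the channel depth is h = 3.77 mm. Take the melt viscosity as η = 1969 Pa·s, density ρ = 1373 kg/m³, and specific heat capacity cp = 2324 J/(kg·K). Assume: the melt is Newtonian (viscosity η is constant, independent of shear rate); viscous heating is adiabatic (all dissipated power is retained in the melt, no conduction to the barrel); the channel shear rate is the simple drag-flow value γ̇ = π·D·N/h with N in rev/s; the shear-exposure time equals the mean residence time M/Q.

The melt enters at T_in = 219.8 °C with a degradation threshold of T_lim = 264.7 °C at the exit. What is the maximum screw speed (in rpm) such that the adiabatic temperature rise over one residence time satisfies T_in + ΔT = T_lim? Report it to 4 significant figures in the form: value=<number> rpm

value=20.70 rpm

Throughput in SI: Q_s = 212.3 kg/h ÷ 3600 s/h = 0.0589722 kg/s
t_res = M / Q_s = 12.06 ÷ 0.0589722 = 204.503 s
Geometry in SI: D = 65.6 mm → 0.0656 m, h = 3.77 mm → 0.00377 m
Allowable rise: ΔT_a = T_lim − T_in = 264.7 − 219.8 = 44.9 K
Invert ΔT = ηγ̇²t_res/(ρcp) for γ̇: γ̇_max² = ΔT_a ρ cp / (η t_res) = 44.9·1373·2324 / (1969·204.503) = 355.801 s⁻²
γ̇_max = √355.801 = 18.8627 s⁻¹
N_max = γ̇_max·h / (π·D) = 18.8627 · 0.00377 / (π · 0.0656) = 0.345057 rev/s = 20.7034 rpm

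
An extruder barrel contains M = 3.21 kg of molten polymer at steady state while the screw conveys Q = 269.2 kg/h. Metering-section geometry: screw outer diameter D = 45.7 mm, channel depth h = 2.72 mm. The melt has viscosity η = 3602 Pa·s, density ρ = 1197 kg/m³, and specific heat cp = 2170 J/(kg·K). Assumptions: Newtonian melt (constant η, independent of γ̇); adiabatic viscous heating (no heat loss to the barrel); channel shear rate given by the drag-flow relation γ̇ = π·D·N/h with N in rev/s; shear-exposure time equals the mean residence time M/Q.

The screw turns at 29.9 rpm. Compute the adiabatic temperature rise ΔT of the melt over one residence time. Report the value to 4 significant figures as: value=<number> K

Convert throughput: Q = 269.2 kg/h = 269.2/3600 = 0.0747778 kg/s
t_res = M / Q_s = 3.21 ÷ 0.0747778 = 42.9272 s
Geometry in metres: D = 45.7 mm → 0.0457 m, h = 2.72 mm → 0.00272 m; screw speed N = 29.9 rpm = 0.498333 rev/s
γ̇ = π D N / h = (π)(0.0457)(0.498333) / 0.00272 = 26.3037 s⁻¹
ΔT = η·γ̇²·t_res / (ρ·cp) = 3602 · (26.3037)² · 42.9272 / (1197 · 2170) = 41.1867 K

value=41.19 K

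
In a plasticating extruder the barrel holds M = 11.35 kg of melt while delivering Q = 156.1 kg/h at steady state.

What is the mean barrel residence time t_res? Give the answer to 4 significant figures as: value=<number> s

value=261.8 s

Convert throughput: Q = 156.1 kg/h = 156.1/3600 = 0.0433611 kg/s
t_res = M / Q_s = 11.35 / 0.0433611 = 261.755 s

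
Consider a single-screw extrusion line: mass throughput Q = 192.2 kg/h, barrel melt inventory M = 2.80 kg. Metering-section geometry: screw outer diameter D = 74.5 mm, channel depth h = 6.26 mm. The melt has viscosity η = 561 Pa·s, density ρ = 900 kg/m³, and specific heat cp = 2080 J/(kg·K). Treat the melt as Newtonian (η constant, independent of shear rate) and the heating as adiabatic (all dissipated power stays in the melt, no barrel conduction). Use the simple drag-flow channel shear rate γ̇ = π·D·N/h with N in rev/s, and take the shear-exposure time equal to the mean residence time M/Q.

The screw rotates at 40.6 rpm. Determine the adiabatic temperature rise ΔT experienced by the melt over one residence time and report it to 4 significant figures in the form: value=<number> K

value=10.06 K

Throughput in SI: Q_s = 192.2 kg/h ÷ 3600 s/h = 0.0533889 kg/s
Mean residence time: t_res = M/Q_s = 2.80 kg / 0.0533889 kg/s = 52.4454 s
Convert to SI: D = 0.0745 m, h = 0.00626 m, N = 40.6/60 = 0.676667 rev/s
γ̇ = π·D·N / h = π · 0.0745 · 0.676667 / 0.00626 = 25.2992 s⁻¹
ΔT = η·γ̇²·t_res/(ρ·cp) = [561 × 25.2992² × 52.4454] / [900 × 2080] = 10.0595 K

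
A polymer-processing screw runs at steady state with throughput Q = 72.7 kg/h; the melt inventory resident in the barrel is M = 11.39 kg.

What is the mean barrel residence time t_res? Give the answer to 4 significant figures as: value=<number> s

value=564.0 s

Throughput in SI: Q_s = 72.7 kg/h ÷ 3600 s/h = 0.0201944 kg/s
t_res = M / Q_s = 11.39 ÷ 0.0201944 = 564.017 s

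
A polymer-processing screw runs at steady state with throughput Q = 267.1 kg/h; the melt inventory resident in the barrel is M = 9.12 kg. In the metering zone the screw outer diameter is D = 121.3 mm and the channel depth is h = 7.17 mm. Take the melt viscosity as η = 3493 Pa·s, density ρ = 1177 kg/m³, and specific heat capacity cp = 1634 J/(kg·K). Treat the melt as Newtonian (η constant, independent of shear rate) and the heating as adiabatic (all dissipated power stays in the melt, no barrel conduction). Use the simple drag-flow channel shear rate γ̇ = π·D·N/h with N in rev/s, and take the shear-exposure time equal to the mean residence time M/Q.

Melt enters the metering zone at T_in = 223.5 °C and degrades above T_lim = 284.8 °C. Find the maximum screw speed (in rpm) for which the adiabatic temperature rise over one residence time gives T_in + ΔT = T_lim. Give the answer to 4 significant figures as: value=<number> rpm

value=18.71 rpm

Throughput in SI: Q_s = 267.1 kg/h ÷ 3600 s/h = 0.0741944 kg/s
t_res = M / Q_s = 9.12 ÷ 0.0741944 = 122.92 s
Convert to metres: D = 0.1213 m, h = 0.00717 m
Allowable rise: ΔT_a = T_lim − T_in = 284.8 − 223.5 = 61.3 K
γ̇_max² = ΔT_a·ρ·cp / (η·t_res) = [61.3 × 1177 × 1634] / [3493 × 122.92] = 274.579 s⁻²
γ̇_max = √274.579 = 16.5704 s⁻¹
N_max = γ̇_max·h / (π·D) = 16.5704 · 0.00717 / (π · 0.1213) = 0.311775 rev/s = 18.7065 rpm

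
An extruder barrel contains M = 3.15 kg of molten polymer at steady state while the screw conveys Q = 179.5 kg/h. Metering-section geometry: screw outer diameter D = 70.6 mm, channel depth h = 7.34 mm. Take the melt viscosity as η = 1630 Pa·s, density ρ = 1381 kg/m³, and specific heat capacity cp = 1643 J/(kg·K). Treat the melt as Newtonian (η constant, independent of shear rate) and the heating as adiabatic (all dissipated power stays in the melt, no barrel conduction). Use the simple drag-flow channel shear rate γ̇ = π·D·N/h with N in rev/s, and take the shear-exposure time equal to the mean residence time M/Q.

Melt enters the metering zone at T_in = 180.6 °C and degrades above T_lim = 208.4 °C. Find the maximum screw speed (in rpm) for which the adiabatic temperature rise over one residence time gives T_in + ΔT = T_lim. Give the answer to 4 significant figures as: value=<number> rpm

Throughput in SI: Q_s = 179.5 kg/h ÷ 3600 s/h = 0.0498611 kg/s
Mean residence time: t_res = M/Q_s = 3.15 kg / 0.0498611 kg/s = 63.1755 s
D = 70.6 mm = 0.0706 m;  h = 7.34 mm = 0.00734 m
ΔT_a = T_lim − T_in = 208.4 − 180.6 = 27.8 K
Invert ΔT = ηγ̇²t_res/(ρcp) for γ̇: γ̇_max² = ΔT_a ρ cp / (η t_res) = 27.8·1381·1643 / (1630·63.1755) = 612.548 s⁻²
γ̇_max = √612.548 = 24.7497 s⁻¹
N_max = γ̇_max h / (πD) = 24.7497·0.00734/(π·0.0706) = 0.819052 rev/s → ×60 = 49.1431 rpm

value=49.14 rpm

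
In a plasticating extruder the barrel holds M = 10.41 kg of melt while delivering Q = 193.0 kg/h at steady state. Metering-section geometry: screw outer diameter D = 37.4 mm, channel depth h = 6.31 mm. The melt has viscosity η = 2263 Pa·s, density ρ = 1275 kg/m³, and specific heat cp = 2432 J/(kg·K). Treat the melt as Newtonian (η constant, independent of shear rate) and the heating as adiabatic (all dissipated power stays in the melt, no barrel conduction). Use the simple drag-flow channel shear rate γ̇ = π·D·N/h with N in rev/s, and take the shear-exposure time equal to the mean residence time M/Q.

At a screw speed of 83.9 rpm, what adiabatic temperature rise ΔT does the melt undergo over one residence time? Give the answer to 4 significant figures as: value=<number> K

value=96.08 K

Convert throughput: Q = 193.0 kg/h = 193.0/3600 = 0.0536111 kg/s
t_res = M / Q_s = 10.41 ÷ 0.0536111 = 194.176 s
D = 37.4 mm = 0.0374 m;  h = 6.31 mm = 0.00631 m;  N = 83.9 rpm / 60 = 1.39833 rev/s
γ̇ = π D N / h = (π)(0.0374)(1.39833) / 0.00631 = 26.0377 s⁻¹
ΔT = η·γ̇²·t_res/(ρ·cp) = [2263 × 26.0377² × 194.176] / [1275 × 2432] = 96.0754 K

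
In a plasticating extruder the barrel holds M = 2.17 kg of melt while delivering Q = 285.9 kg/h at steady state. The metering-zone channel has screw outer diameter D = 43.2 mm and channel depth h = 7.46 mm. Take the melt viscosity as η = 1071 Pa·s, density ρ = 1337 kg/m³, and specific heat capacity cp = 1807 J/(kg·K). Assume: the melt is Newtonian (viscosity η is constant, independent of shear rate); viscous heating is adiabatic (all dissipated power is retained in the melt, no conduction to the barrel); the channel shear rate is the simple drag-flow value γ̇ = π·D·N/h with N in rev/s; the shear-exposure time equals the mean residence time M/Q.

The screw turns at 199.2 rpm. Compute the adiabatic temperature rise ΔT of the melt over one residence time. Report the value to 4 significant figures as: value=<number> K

value=44.19 K

Throughput in SI: Q_s = 285.9 kg/h ÷ 3600 s/h = 0.0794167 kg/s
t_res = M / Q_s = 2.17 ÷ 0.0794167 = 27.3242 s
Geometry in metres: D = 43.2 mm → 0.0432 m, h = 7.46 mm → 0.00746 m; screw speed N = 199.2 rpm = 3.32 rev/s
Shear rate: γ̇ = πDN/h = π·0.0432·3.32/0.00746 = 60.3994 s⁻¹
Adiabatic rise: ΔT = η γ̇² t_res / (ρ cp) = 1071·(60.3994)²·27.3242 / (1337·1807) = 44.189 K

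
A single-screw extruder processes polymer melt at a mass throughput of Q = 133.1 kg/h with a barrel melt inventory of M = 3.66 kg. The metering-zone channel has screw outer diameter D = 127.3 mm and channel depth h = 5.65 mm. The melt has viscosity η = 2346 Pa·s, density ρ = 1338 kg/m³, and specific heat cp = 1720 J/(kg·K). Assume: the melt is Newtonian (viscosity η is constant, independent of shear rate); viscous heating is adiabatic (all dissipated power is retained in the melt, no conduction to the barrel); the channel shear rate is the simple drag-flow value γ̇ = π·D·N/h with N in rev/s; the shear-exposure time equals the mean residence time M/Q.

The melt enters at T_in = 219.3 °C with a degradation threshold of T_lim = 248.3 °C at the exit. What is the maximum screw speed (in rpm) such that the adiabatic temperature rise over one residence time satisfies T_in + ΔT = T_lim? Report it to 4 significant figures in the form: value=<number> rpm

value=14.37 rpm

Throughput in SI: Q_s = 133.1 kg/h ÷ 3600 s/h = 0.0369722 kg/s
t_res = M / Q_s = 3.66 ÷ 0.0369722 = 98.9932 s
D = 127.3 mm = 0.1273 m;  h = 5.65 mm = 0.00565 m
ΔT_a = T_lim − T_in = 248.3 − 219.3 = 29 K
γ̇_max² = ΔT_a·ρ·cp/(η·t_res) = 29·1338·1720/(2346·98.9932) = 287.375 s⁻²
γ̇_max = sqrt(287.375) = 16.9521 s⁻¹
N_max = γ̇_max h / (πD) = 16.9521·0.00565/(π·0.1273) = 0.239494 rev/s → ×60 = 14.3696 rpm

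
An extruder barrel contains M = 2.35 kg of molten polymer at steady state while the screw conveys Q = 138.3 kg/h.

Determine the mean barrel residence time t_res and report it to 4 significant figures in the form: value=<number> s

Throughput in SI: Q_s = 138.3 kg/h ÷ 3600 s/h = 0.0384167 kg/s
t_res = M / Q_s = 2.35 ÷ 0.0384167 = 61.1714 s

value=61.17 s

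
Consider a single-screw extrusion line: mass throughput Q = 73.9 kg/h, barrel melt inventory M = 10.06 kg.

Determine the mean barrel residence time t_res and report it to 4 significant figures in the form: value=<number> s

value=490.1 s

Convert throughput: Q = 73.9 kg/h = 73.9/3600 = 0.0205278 kg/s
t_res = M / Q_s = 10.06 / 0.0205278 = 490.068 s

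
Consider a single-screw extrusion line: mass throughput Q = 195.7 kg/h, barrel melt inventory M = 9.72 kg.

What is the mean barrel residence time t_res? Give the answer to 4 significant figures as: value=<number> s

value=178.8 s

Throughput in SI: Q_s = 195.7 kg/h ÷ 3600 s/h = 0.0543611 kg/s
t_res = M / Q_s = 9.72 ÷ 0.0543611 = 178.804 s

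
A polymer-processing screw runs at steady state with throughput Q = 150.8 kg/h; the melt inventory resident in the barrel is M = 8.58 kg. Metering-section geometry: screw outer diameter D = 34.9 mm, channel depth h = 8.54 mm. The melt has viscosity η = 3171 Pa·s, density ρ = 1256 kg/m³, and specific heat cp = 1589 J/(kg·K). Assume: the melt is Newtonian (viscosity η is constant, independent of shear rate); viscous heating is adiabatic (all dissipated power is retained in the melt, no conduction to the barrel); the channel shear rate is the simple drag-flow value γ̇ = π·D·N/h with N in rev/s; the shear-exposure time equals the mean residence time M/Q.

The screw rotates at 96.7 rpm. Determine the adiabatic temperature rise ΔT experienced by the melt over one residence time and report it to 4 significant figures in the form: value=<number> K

Throughput in SI: Q_s = 150.8 kg/h ÷ 3600 s/h = 0.0418889 kg/s
t_res = M / Q_s = 8.58 / 0.0418889 = 204.828 s
Geometry in metres: D = 34.9 mm → 0.0349 m, h = 8.54 mm → 0.00854 m; screw speed N = 96.7 rpm = 1.61167 rev/s
γ̇ = π D N / h = (π)(0.0349)(1.61167) / 0.00854 = 20.6915 s⁻¹
ΔT = η·γ̇²·t_res / (ρ·cp) = 3171 · (20.6915)² · 204.828 / (1256 · 1589) = 139.334 K

value=139.3 K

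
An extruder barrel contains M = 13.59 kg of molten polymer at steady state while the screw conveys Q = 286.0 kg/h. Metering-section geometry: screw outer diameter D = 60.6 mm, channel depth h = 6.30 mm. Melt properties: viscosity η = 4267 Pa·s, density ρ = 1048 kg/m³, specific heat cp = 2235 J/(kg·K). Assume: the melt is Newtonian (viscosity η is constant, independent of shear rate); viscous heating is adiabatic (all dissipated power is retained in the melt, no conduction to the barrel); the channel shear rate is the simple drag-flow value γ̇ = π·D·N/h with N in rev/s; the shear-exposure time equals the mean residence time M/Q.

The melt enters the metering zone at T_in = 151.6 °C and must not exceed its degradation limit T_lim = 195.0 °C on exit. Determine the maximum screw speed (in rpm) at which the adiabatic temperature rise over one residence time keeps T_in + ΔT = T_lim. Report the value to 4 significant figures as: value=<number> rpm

Q_s = Q / 3600 = 286.0 / 3600 = 0.0794444 kg/s
Mean residence time: t_res = M/Q_s = 13.59 kg / 0.0794444 kg/s = 171.063 s
D = 60.6 mm = 0.0606 m;  h = 6.30 mm = 0.0063 m
ΔT_a = T_lim − T_in = 195.0 °C − 151.6 °C = 43.4 K
Invert ΔT = ηγ̇²t_res/(ρcp) for γ̇: γ̇_max² = ΔT_a ρ cp / (η t_res) = 43.4·1048·2235 / (4267·171.063) = 139.268 s⁻²
γ̇_max = √139.268 = 11.8012 s⁻¹
N_max = γ̇_max·h / (π·D) = 11.8012 · 0.0063 / (π · 0.0606) = 0.39052 rev/s = 23.4312 rpm

value=23.43 rpm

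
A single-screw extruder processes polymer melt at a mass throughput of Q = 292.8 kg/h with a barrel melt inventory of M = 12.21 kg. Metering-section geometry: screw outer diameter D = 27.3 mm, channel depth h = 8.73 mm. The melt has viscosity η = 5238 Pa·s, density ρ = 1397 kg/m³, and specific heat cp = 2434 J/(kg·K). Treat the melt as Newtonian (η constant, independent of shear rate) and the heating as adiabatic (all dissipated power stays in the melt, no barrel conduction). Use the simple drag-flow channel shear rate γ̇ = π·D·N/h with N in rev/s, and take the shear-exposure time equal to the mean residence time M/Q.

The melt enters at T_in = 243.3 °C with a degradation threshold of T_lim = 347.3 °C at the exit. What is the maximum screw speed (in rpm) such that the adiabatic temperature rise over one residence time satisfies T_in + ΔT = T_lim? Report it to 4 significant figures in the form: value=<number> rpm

value=129.5 rpm

Q_s = Q / 3600 = 292.8 / 3600 = 0.0813333 kg/s
Mean residence time: t_res = M/Q_s = 12.21 kg / 0.0813333 kg/s = 150.123 s
Geometry in SI: D = 27.3 mm → 0.0273 m, h = 8.73 mm → 0.00873 m
ΔT_a = T_lim − T_in = 347.3 − 243.3 = 104 K
γ̇_max² = ΔT_a·ρ·cp / (η·t_res) = [104 × 1397 × 2434] / [5238 × 150.123] = 449.715 s⁻²
γ̇_max = √449.715 = 21.2065 s⁻¹
N_max = γ̇_max h / (πD) = 21.2065·0.00873/(π·0.0273) = 2.15859 rev/s → ×60 = 129.516 rpm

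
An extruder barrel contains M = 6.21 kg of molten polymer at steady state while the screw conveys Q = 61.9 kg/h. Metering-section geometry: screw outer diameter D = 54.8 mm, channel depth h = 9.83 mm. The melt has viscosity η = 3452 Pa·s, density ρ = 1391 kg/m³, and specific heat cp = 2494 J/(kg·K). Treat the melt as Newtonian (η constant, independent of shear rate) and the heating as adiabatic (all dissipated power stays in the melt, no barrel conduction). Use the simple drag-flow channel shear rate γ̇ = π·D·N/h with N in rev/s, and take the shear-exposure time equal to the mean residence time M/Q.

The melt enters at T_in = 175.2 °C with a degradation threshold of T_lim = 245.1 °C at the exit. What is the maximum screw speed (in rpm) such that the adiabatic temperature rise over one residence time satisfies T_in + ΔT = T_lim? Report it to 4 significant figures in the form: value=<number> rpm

Q_s = Q / 3600 = 61.9 / 3600 = 0.0171944 kg/s
Mean residence time: t_res = M/Q_s = 6.21 kg / 0.0171944 kg/s = 361.163 s
D = 54.8 mm = 0.0548 m;  h = 9.83 mm = 0.00983 m
Allowable rise: ΔT_a = T_lim − T_in = 245.1 − 175.2 = 69.9 K
γ̇_max² = ΔT_a·ρ·cp/(η·t_res) = 69.9·1391·2494/(3452·361.163) = 194.503 s⁻²
γ̇_max = √194.503 = 13.9464 s⁻¹
N_max = γ̇_max h / (πD) = 13.9464·0.00983/(π·0.0548) = 0.796318 rev/s → ×60 = 47.7791 rpm

value=47.78 rpm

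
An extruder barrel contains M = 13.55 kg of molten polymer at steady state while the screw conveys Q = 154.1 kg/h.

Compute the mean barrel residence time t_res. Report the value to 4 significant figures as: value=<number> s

value=316.5 s

Convert throughput: Q = 154.1 kg/h = 154.1/3600 = 0.0428056 kg/s
Mean residence time: t_res = M/Q_s = 13.55 kg / 0.0428056 kg/s = 316.548 s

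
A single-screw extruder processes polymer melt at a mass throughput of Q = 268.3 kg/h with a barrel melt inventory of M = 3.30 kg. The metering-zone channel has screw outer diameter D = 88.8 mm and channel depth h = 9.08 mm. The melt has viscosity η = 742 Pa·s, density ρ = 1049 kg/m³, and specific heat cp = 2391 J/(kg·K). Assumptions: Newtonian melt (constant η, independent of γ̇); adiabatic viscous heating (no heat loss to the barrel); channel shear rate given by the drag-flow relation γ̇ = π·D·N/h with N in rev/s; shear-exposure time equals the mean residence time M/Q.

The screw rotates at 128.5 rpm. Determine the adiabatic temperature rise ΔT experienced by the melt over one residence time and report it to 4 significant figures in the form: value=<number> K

Throughput in SI: Q_s = 268.3 kg/h ÷ 3600 s/h = 0.0745278 kg/s
Mean residence time: t_res = M/Q_s = 3.30 kg / 0.0745278 kg/s = 44.2788 s
Geometry in metres: D = 88.8 mm → 0.0888 m, h = 9.08 mm → 0.00908 m; screw speed N = 128.5 rpm = 2.14167 rev/s
γ̇ = π D N / h = (π)(0.0888)(2.14167) / 0.00908 = 65.8005 s⁻¹
ΔT = η·γ̇²·t_res/(ρ·cp) = [742 × 65.8005² × 44.2788] / [1049 × 2391] = 56.7156 K

value=56.72 K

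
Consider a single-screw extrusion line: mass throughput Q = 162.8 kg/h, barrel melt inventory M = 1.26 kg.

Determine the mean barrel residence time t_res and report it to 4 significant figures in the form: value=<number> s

value=27.86 s

Throughput in SI: Q_s = 162.8 kg/h ÷ 3600 s/h = 0.0452222 kg/s
Mean residence time: t_res = M/Q_s = 1.26 kg / 0.0452222 kg/s = 27.8624 s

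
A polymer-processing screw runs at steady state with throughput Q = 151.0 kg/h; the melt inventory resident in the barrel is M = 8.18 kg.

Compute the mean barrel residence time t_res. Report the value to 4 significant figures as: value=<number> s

value=195.0 s

Q_s = Q / 3600 = 151.0 / 3600 = 0.0419444 kg/s
Mean residence time: t_res = M/Q_s = 8.18 kg / 0.0419444 kg/s = 195.02 s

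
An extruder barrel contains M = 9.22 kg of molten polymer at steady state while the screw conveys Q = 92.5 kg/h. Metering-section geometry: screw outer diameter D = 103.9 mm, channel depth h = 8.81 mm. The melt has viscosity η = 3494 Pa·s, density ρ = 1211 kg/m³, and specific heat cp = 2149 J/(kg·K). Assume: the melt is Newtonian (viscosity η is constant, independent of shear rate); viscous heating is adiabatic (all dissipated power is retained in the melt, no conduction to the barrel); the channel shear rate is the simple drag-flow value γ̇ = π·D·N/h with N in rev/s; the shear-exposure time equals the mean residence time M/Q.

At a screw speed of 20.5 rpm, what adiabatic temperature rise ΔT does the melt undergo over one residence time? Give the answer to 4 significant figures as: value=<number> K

Q_s = Q / 3600 = 92.5 / 3600 = 0.0256944 kg/s
Mean residence time: t_res = M/Q_s = 9.22 kg / 0.0256944 kg/s = 358.832 s
Geometry in metres: D = 103.9 mm → 0.1039 m, h = 8.81 mm → 0.00881 m; screw speed N = 20.5 rpm = 0.341667 rev/s
Shear rate: γ̇ = πDN/h = π·0.1039·0.341667/0.00881 = 12.6588 s⁻¹
ΔT = η·γ̇²·t_res/(ρ·cp) = [3494 × 12.6588² × 358.832] / [1211 × 2149] = 77.2002 K

value=77.20 K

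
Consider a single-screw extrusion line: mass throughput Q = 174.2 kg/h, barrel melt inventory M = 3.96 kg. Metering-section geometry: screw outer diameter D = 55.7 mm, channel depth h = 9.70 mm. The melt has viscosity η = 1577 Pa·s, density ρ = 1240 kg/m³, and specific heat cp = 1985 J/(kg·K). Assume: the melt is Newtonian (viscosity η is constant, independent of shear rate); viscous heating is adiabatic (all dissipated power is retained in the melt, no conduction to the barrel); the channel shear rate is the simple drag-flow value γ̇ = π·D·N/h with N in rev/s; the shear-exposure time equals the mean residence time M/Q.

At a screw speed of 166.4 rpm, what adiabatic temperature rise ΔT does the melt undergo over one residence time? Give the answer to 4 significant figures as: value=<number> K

Throughput in SI: Q_s = 174.2 kg/h ÷ 3600 s/h = 0.0483889 kg/s
t_res = M / Q_s = 3.96 / 0.0483889 = 81.837 s
Convert to SI: D = 0.0557 m, h = 0.0097 m, N = 166.4/60 = 2.77333 rev/s
γ̇ = π·D·N / h = π · 0.0557 · 2.77333 / 0.0097 = 50.0306 s⁻¹
ΔT = η·γ̇²·t_res/(ρ·cp) = [1577 × 50.0306² × 81.837] / [1240 × 1985] = 131.241 K

value=131.2 K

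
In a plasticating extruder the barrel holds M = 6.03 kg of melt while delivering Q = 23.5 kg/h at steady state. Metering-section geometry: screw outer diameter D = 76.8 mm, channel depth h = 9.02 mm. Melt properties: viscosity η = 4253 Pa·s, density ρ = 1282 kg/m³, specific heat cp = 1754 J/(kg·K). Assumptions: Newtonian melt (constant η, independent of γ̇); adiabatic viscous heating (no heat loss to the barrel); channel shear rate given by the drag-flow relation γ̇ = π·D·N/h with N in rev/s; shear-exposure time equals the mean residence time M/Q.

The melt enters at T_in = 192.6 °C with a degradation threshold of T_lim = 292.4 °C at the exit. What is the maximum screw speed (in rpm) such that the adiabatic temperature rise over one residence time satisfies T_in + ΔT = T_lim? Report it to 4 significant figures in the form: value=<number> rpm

value=16.95 rpm

Convert throughput: Q = 23.5 kg/h = 23.5/3600 = 0.00652778 kg/s
t_res = M / Q_s = 6.03 / 0.00652778 = 923.745 s
Geometry in SI: D = 76.8 mm → 0.0768 m, h = 9.02 mm → 0.00902 m
ΔT_a = T_lim − T_in = 292.4 °C − 192.6 °C = 99.8 K
γ̇_max² = ΔT_a·ρ·cp / (η·t_res) = [99.8 × 1282 × 1754] / [4253 × 923.745] = 57.1217 s⁻²
γ̇_max = sqrt(57.1217) = 7.55789 s⁻¹
N_max = γ̇_max h / (πD) = 7.55789·0.00902/(π·0.0768) = 0.28255 rev/s → ×60 = 16.953 rpm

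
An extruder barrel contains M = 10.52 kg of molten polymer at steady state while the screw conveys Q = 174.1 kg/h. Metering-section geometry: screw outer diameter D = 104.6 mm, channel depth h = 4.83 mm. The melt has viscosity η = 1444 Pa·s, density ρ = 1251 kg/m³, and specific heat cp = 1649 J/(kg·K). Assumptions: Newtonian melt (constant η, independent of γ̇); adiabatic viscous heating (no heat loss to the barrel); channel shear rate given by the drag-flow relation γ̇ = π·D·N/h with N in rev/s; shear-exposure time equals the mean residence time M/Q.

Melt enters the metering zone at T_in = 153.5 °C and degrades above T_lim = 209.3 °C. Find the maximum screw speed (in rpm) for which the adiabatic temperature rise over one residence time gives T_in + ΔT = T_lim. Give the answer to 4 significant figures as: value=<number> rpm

Convert throughput: Q = 174.1 kg/h = 174.1/3600 = 0.0483611 kg/s
t_res = M / Q_s = 10.52 / 0.0483611 = 217.53 s
Geometry in SI: D = 104.6 mm → 0.1046 m, h = 4.83 mm → 0.00483 m
ΔT_a = T_lim − T_in = 209.3 − 153.5 = 55.8 K
γ̇_max² = ΔT_a·ρ·cp / (η·t_res) = [55.8 × 1251 × 1649] / [1444 × 217.53] = 366.459 s⁻²
Take the square root: γ̇_max = √(366.459) = 19.1431 s⁻¹
Solve γ̇ = πDN/h for N: N_max = γ̇_max·h/(π·D) = 19.1431 × 0.00483 / (π × 0.1046) = 0.28137 rev/s = 16.8822 rpm

value=16.88 rpm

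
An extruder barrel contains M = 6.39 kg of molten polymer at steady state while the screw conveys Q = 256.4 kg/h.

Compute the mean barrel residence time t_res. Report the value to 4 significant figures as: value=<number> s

Convert throughput: Q = 256.4 kg/h = 256.4/3600 = 0.0712222 kg/s
Mean residence time: t_res = M/Q_s = 6.39 kg / 0.0712222 kg/s = 89.7192 s

value=89.72 s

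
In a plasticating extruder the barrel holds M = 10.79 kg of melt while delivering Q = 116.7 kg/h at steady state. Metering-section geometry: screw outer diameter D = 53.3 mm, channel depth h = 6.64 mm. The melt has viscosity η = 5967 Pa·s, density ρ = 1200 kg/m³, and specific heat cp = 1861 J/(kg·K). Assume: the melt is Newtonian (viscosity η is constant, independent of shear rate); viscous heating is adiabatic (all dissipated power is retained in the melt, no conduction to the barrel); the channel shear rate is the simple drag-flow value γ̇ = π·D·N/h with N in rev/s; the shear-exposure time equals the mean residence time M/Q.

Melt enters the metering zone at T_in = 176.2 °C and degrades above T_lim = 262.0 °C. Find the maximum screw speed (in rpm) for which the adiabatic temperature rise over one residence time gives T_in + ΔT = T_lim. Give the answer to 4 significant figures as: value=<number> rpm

Throughput in SI: Q_s = 116.7 kg/h ÷ 3600 s/h = 0.0324167 kg/s
t_res = M / Q_s = 10.79 / 0.0324167 = 332.853 s
Convert to metres: D = 0.0533 m, h = 0.00664 m
Allowable rise: ΔT_a = T_lim − T_in = 262.0 − 176.2 = 85.8 K
γ̇_max² = ΔT_a·ρ·cp / (η·t_res) = [85.8 × 1200 × 1861] / [5967 × 332.853] = 96.473 s⁻²
γ̇_max = sqrt(96.473) = 9.82207 s⁻¹
N_max = γ̇_max h / (πD) = 9.82207·0.00664/(π·0.0533) = 0.389488 rev/s → ×60 = 23.3693 rpm

value=23.37 rpm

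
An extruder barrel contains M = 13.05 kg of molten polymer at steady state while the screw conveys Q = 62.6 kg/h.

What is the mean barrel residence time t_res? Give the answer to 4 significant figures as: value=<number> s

value=750.5 s

Throughput in SI: Q_s = 62.6 kg/h ÷ 3600 s/h = 0.0173889 kg/s
t_res = M / Q_s = 13.05 ÷ 0.0173889 = 750.479 s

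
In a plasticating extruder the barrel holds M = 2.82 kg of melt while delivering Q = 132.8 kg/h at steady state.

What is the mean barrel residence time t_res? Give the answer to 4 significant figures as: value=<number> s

Throughput in SI: Q_s = 132.8 kg/h ÷ 3600 s/h = 0.0368889 kg/s
t_res = M / Q_s = 2.82 / 0.0368889 = 76.4458 s

value=76.45 s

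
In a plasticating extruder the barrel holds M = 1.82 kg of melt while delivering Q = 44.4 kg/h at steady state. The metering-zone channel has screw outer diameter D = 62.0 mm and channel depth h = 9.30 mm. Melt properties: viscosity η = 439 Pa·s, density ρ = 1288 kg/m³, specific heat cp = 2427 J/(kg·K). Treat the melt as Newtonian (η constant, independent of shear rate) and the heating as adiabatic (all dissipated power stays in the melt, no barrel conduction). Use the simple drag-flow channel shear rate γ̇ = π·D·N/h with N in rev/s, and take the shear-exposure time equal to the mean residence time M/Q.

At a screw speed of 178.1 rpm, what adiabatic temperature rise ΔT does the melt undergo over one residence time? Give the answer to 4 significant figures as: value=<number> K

value=80.10 K

Throughput in SI: Q_s = 44.4 kg/h ÷ 3600 s/h = 0.0123333 kg/s
Mean residence time: t_res = M/Q_s = 1.82 kg / 0.0123333 kg/s = 147.568 s
Convert to SI: D = 0.062 m, h = 0.0093 m, N = 178.1/60 = 2.96833 rev/s
γ̇ = π·D·N / h = π · 0.062 · 2.96833 / 0.0093 = 62.1686 s⁻¹
ΔT = η·γ̇²·t_res/(ρ·cp) = [439 × 62.1686² × 147.568] / [1288 × 2427] = 80.0963 K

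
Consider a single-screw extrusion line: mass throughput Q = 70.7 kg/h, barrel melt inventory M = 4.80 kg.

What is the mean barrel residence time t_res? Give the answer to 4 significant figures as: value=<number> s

value=244.4 s

Convert throughput: Q = 70.7 kg/h = 70.7/3600 = 0.0196389 kg/s
Mean residence time: t_res = M/Q_s = 4.80 kg / 0.0196389 kg/s = 244.413 s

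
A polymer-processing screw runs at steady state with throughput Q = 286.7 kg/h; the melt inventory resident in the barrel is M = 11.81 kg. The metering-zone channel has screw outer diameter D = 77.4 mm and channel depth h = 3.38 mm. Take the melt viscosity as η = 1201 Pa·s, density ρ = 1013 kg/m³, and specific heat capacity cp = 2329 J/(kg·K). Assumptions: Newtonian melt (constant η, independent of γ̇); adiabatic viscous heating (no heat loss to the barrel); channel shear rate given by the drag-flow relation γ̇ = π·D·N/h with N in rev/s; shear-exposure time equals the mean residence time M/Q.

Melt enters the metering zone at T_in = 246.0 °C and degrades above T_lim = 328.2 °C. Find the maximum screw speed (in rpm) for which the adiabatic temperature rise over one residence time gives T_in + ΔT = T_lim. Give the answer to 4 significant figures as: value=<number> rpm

value=27.52 rpm

Convert throughput: Q = 286.7 kg/h = 286.7/3600 = 0.0796389 kg/s
t_res = M / Q_s = 11.81 ÷ 0.0796389 = 148.294 s
Geometry in SI: D = 77.4 mm → 0.0774 m, h = 3.38 mm → 0.00338 m
ΔT_a = T_lim − T_in = 328.2 − 246.0 = 82.2 K
γ̇_max² = ΔT_a·ρ·cp/(η·t_res) = 82.2·1013·2329/(1201·148.294) = 1088.89 s⁻²
γ̇_max = sqrt(1088.89) = 32.9983 s⁻¹
N_max = γ̇_max·h / (π·D) = 32.9983 · 0.00338 / (π · 0.0774) = 0.458688 rev/s = 27.5213 rpm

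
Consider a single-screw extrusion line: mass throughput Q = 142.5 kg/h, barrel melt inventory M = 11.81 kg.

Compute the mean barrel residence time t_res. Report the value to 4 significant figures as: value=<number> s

value=298.4 s

Convert throughput: Q = 142.5 kg/h = 142.5/3600 = 0.0395833 kg/s
t_res = M / Q_s = 11.81 ÷ 0.0395833 = 298.358 s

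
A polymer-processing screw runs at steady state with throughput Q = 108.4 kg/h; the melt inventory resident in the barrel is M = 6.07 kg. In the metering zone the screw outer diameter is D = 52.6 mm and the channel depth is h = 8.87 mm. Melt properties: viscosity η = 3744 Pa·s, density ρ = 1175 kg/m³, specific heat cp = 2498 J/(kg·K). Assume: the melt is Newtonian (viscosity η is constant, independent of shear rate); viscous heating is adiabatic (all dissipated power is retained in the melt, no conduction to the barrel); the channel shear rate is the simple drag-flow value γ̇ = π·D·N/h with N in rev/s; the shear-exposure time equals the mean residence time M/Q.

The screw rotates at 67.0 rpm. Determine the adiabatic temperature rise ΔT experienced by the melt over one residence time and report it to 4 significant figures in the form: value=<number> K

Throughput in SI: Q_s = 108.4 kg/h ÷ 3600 s/h = 0.0301111 kg/s
t_res = M / Q_s = 6.07 / 0.0301111 = 201.587 s
Convert to SI: D = 0.0526 m, h = 0.00887 m, N = 67.0/60 = 1.11667 rev/s
Shear rate: γ̇ = πDN/h = π·0.0526·1.11667/0.00887 = 20.8035 s⁻¹
ΔT = η·γ̇²·t_res / (ρ·cp) = 3744 · (20.8035)² · 201.587 / (1175 · 2498) = 111.285 K

value=111.3 K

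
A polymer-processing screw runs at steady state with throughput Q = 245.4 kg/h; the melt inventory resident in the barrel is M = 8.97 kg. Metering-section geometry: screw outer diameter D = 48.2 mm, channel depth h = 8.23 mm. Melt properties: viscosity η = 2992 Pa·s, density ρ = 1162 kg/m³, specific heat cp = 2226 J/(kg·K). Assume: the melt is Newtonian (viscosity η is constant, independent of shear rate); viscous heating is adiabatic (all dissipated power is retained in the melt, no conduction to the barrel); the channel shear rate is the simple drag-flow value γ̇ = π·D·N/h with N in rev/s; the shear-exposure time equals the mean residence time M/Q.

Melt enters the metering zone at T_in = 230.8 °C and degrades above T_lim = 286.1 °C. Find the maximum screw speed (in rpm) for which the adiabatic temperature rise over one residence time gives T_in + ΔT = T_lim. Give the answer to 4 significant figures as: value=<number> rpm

Throughput in SI: Q_s = 245.4 kg/h ÷ 3600 s/h = 0.0681667 kg/s
t_res = M / Q_s = 8.97 / 0.0681667 = 131.589 s
D = 48.2 mm = 0.0482 m;  h = 8.23 mm = 0.00823 m
Allowable rise: ΔT_a = T_lim − T_in = 286.1 − 230.8 = 55.3 K
γ̇_max² = ΔT_a·ρ·cp/(η·t_res) = 55.3·1162·2226/(2992·131.589) = 363.308 s⁻²
Take the square root: γ̇_max = √(363.308) = 19.0606 s⁻¹
Solve γ̇ = πDN/h for N: N_max = γ̇_max·h/(π·D) = 19.0606 × 0.00823 / (π × 0.0482) = 1.03595 rev/s = 62.1572 rpm

value=62.16 rpm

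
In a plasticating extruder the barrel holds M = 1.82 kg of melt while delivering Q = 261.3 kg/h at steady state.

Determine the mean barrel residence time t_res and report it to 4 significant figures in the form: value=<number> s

Convert throughput: Q = 261.3 kg/h = 261.3/3600 = 0.0725833 kg/s
t_res = M / Q_s = 1.82 ÷ 0.0725833 = 25.0746 s

value=25.07 s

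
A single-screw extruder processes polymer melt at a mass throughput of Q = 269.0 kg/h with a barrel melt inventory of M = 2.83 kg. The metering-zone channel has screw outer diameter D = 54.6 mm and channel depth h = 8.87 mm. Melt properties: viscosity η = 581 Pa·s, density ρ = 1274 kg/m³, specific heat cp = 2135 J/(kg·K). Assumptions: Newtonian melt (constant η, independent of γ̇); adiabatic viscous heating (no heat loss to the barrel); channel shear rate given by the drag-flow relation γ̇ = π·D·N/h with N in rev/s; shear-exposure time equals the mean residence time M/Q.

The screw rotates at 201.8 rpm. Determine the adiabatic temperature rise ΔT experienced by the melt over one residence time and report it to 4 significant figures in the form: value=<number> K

value=34.22 K

Q_s = Q / 3600 = 269.0 / 3600 = 0.0747222 kg/s
Mean residence time: t_res = M/Q_s = 2.83 kg / 0.0747222 kg/s = 37.8736 s
D = 54.6 mm = 0.0546 m;  h = 8.87 mm = 0.00887 m;  N = 201.8 rpm / 60 = 3.36333 rev/s
Shear rate: γ̇ = πDN/h = π·0.0546·3.36333/0.00887 = 65.0412 s⁻¹
ΔT = η·γ̇²·t_res/(ρ·cp) = [581 × 65.0412² × 37.8736] / [1274 × 2135] = 34.2234 K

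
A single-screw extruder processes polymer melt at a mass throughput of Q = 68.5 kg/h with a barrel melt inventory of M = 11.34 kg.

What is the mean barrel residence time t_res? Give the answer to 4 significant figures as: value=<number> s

value=596.0 s

Throughput in SI: Q_s = 68.5 kg/h ÷ 3600 s/h = 0.0190278 kg/s
t_res = M / Q_s = 11.34 ÷ 0.0190278 = 595.971 s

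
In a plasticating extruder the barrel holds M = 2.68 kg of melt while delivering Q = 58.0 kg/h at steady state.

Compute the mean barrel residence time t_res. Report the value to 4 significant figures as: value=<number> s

value=166.3 s

Convert throughput: Q = 58.0 kg/h = 58.0/3600 = 0.0161111 kg/s
t_res = M / Q_s = 2.68 / 0.0161111 = 166.345 s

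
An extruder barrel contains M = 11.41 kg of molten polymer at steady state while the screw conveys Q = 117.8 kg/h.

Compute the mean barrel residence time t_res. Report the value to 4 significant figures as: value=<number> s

Convert throughput: Q = 117.8 kg/h = 117.8/3600 = 0.0327222 kg/s
t_res = M / Q_s = 11.41 / 0.0327222 = 348.693 s

value=348.7 s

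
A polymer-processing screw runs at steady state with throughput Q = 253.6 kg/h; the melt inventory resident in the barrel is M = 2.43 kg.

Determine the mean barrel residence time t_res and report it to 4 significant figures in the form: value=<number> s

Q_s = Q / 3600 = 253.6 / 3600 = 0.0704444 kg/s
t_res = M / Q_s = 2.43 ÷ 0.0704444 = 34.4953 s

value=34.50 s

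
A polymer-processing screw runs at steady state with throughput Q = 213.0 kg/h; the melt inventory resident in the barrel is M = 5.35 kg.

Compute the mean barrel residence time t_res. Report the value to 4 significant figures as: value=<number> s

Convert throughput: Q = 213.0 kg/h = 213.0/3600 = 0.0591667 kg/s
Mean residence time: t_res = M/Q_s = 5.35 kg / 0.0591667 kg/s = 90.4225 s

value=90.42 s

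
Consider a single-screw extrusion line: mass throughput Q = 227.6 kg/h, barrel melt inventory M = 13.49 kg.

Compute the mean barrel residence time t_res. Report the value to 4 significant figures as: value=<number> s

value=213.4 s

Throughput in SI: Q_s = 227.6 kg/h ÷ 3600 s/h = 0.0632222 kg/s
t_res = M / Q_s = 13.49 / 0.0632222 = 213.374 s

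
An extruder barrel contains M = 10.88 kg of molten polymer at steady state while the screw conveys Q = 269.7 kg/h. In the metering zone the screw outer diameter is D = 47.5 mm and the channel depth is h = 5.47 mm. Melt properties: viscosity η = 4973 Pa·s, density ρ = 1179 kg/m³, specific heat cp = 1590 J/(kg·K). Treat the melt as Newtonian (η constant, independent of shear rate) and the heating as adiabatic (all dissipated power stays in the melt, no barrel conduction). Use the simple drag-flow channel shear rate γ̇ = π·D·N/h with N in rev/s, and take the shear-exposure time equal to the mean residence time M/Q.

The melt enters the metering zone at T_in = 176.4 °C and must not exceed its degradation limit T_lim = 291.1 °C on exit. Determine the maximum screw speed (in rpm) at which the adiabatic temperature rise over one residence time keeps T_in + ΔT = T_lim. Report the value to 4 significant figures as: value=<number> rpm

Convert throughput: Q = 269.7 kg/h = 269.7/3600 = 0.0749167 kg/s
t_res = M / Q_s = 10.88 ÷ 0.0749167 = 145.228 s
D = 47.5 mm = 0.0475 m;  h = 5.47 mm = 0.00547 m
ΔT_a = T_lim − T_in = 291.1 °C − 176.4 °C = 114.7 K
Invert ΔT = ηγ̇²t_res/(ρcp) for γ̇: γ̇_max² = ΔT_a ρ cp / (η t_res) = 114.7·1179·1590 / (4973·145.228) = 297.718 s⁻²
γ̇_max = sqrt(297.718) = 17.2545 s⁻¹
Solve γ̇ = πDN/h for N: N_max = γ̇_max·h/(π·D) = 17.2545 × 0.00547 / (π × 0.0475) = 0.63248 rev/s = 37.9488 rpm

value=37.95 rpm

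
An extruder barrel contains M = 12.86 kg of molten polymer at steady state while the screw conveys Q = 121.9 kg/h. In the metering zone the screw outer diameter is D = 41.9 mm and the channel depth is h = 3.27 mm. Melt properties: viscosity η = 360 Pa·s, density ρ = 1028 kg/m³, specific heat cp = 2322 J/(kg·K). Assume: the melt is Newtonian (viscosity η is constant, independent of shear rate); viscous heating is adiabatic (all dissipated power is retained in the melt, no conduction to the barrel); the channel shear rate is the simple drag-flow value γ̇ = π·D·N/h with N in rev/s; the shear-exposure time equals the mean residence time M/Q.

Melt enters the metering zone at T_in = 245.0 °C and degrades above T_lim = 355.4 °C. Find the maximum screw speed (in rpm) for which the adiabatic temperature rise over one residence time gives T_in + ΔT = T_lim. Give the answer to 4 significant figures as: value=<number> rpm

Convert throughput: Q = 121.9 kg/h = 121.9/3600 = 0.0338611 kg/s
Mean residence time: t_res = M/Q_s = 12.86 kg / 0.0338611 kg/s = 379.787 s
Geometry in SI: D = 41.9 mm → 0.0419 m, h = 3.27 mm → 0.00327 m
Allowable rise: ΔT_a = T_lim − T_in = 355.4 − 245.0 = 110.4 K
γ̇_max² = ΔT_a·ρ·cp / (η·t_res) = [110.4 × 1028 × 2322] / [360 × 379.787] = 1927.45 s⁻²
γ̇_max = √1927.45 = 43.9027 s⁻¹
N_max = γ̇_max h / (πD) = 43.9027·0.00327/(π·0.0419) = 1.09062 rev/s → ×60 = 65.4374 rpm

value=65.44 rpm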